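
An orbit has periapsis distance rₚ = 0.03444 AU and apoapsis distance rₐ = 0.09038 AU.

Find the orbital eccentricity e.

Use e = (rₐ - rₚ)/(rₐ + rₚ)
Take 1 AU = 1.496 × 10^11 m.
rₚ = 0.03444 AU = 5.15222 × 10^9 m
rₐ = 0.09038 AU = 1.35208 × 10^10 m
rₐ − rₚ = 8.36862 × 10^9 m
rₐ + rₚ = 1.86731 × 10^10 m
e = (rₐ − rₚ)/(rₐ + rₚ) = 0.448165

Final answer: e = 0.4482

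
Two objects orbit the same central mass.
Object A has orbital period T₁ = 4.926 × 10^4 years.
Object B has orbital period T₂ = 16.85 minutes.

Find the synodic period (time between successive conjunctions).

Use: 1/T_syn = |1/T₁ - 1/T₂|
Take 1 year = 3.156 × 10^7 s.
T₁ = 4.926 × 10^4 years = 1.55465 × 10^12 s
T₂ = 16.85 minutes = 1011 s
1/T₁ = 6.43233 × 10^-13 s⁻¹
1/T₂ = 0.00098912 s⁻¹
|1/T₁ − 1/T₂| = 0.00098912 s⁻¹
T_syn = 1 / |1/T₁ − 1/T₂| = 1011 s ≈ 16.85 minutes

Final answer: T_syn = 16.85 minutes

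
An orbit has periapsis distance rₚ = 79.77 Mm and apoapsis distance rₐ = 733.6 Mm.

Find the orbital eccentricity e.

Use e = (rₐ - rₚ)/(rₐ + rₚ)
rₚ = 79.77 Mm = 7.977 × 10^7 m
rₐ = 733.6 Mm = 7.336 × 10^8 m
rₐ − rₚ = 6.5383 × 10^8 m
rₐ + rₚ = 8.1337 × 10^8 m
e = (rₐ − rₚ)/(rₐ + rₚ) = 0.803853

Final answer: e = 0.8039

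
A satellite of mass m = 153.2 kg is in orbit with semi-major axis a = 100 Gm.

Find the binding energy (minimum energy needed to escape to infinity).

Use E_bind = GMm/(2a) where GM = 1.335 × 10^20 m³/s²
a = 100 Gm = 1 × 10^11 m
GM = 1.335 × 10^20 m³/s²
m = 153.2 kg
GMm = 1.335 × 10^20 × 153.2 = 2.04522 × 10^22 m³·kg/s²
2a = 2 × 10^11 m
E_bind = GMm/(2a) = 1.02261 × 10^11 J ≈ 102.3 GJ

Final answer: 102.3 GJ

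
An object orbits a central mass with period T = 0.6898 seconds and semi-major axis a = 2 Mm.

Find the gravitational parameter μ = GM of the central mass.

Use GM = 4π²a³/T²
T = 0.6898 seconds
a = 2 Mm = 2 × 10^6 m
a³ = 8 × 10^18 m³
T² = 0.475824 s²
GM = 4π² × (8 × 10^18) / 0.475824 = 6.63748 × 10^20 m³/s²
GM ≈ 6.637 × 10^20 m³/s²

Final answer: GM = 6.637 × 10^20 m³/s²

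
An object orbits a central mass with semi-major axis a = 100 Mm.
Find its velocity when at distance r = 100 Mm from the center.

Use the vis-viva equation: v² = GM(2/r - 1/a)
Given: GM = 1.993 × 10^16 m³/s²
a = 100 Mm = 1 × 10^8 m
r = 100 Mm = 1 × 10^8 m
GM = 1.993 × 10^16 m³/s²
2/r − 1/a = 2 × 10^-8 − 1 × 10^-8 = 1 × 10^-8 m⁻¹
v² = GM (2/r − 1/a) = 1.993 × 10^8 m²/s²
v = 14117.4 m/s ≈ 14.12 km/s

Final answer: 14.12 km/s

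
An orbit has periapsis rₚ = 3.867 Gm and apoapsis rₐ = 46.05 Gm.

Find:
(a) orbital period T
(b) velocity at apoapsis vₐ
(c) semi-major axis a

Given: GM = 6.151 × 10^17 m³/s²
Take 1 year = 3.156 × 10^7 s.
rₚ = 3.867 Gm = 3.867 × 10^9 m
rₐ = 46.05 Gm = 4.605 × 10^10 m
GM = 6.151 × 10^17 m³/s²
a = (rₚ + rₐ)/2 = 2.49585 × 10^10 m
e = (rₐ − rₚ)/(rₐ + rₚ) = (4.2183 × 10^10) / (4.9917 × 10^10) = 0.845063
(a) a³ = 1.55473 × 10^31 m³;  T = 2π √(a³/GM) = 2π × 5.02753 × 10^6 s = 3.15889 × 10^7 s ≈ 1.001 years
(b) vₐ² = GM (2/rₐ − 1/a) = 6.151 × 10^17 × (4.34311 × 10^-11 − 4.00665 × 10^-11) = 2.06953 × 10^6 m²/s²;  vₐ = 1438.59 m/s ≈ 1.439 km/s
(c) a = 2.49585 × 10^10 m ≈ 24.96 Gm

Final answer:
(a) orbital period T = 1.001 years
(b) velocity at apoapsis vₐ = 1.439 km/s
(c) semi-major axis a = 24.96 Gm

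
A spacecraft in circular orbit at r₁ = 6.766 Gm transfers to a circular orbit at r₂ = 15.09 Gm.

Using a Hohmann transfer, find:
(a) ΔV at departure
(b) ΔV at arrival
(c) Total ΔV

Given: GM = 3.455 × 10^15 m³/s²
r₁ = 6.766 Gm = 6.766 × 10^9 m
r₂ = 15.09 Gm = 1.509 × 10^10 m
GM = 3.455 × 10^15 m³/s²
Transfer ellipse: a_t = (r₁ + r₂)/2 = 1.0928 × 10^10 m
Circular speed at r₁: v₁ = √(GM/r₁) = 714.592 m/s
Transfer speed at r₁ (periapsis): v₁ₜ = √(GM(2/r₁ − 1/a_t)) = 839.716 m/s
(a) ΔV₁ = v₁ₜ − v₁ = 125.124 m/s ≈ 125.1 m/s
Circular speed at r₂: v₂ = √(GM/r₂) = 478.497 m/s
Transfer speed at r₂ (apoapsis): v₂ₜ = √(GM(2/r₂ − 1/a_t)) = 376.509 m/s
(b) ΔV₂ = v₂ − v₂ₜ = 101.988 m/s ≈ 102 m/s
(c) ΔV_total = ΔV₁ + ΔV₂ = 227.112 m/s ≈ 227.1 m/s

Final answer:
(a) ΔV₁ = 125.1 m/s
(b) ΔV₂ = 102 m/s
(c) ΔV_total = 227.1 m/s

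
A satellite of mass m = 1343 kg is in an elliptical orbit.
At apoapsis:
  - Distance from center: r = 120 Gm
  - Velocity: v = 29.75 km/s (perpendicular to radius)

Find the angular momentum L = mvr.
r = 120 Gm = 1.2 × 10^11 m
v = 29.75 km/s = 29750 m/s
vr = 29750 × 1.2 × 10^11 = 3.57 × 10^15 m²/s
L = m × vr = 1343 × 3.57 × 10^15 = 4.79451 × 10^18 kg·m²/s ≈ 4.795 × 10^18 kg·m²/s

Final answer: L = 4.795 × 10^18 kg·m²/s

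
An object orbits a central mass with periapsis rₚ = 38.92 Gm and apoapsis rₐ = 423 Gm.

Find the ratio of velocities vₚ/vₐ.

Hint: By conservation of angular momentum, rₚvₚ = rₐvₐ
rₚ = 38.92 Gm = 3.892 × 10^10 m
rₐ = 423 Gm = 4.23 × 10^11 m
rₚvₚ = rₐvₐ  ⇒  vₚ/vₐ = rₐ/rₚ
vₚ/vₐ = (4.23 × 10^11) / (3.892 × 10^10) = 10.8684

Final answer: vₚ/vₐ = 10.87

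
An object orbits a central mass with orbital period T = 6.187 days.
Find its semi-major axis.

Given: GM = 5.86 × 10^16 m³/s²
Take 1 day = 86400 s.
T = 6.187 days = 534557 s
GM = 5.86 × 10^16 m³/s²
Kepler's third law: a³ = GM T² / (4π²)
T² = 2.85751 × 10^11 s²
a³ = (5.86 × 10^16) × (2.85751 × 10^11) / (4π²) = 4.24156 × 10^26 m³
a = (a³)^(1/3) = 7.51349 × 10^8 m ≈ 751.3 Mm

Final answer: 751.3 Mm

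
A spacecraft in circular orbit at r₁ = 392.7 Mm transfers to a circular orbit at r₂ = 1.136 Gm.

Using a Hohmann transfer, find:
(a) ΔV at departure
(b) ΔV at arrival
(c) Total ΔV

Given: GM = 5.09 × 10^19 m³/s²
r₁ = 392.7 Mm = 3.927 × 10^8 m
r₂ = 1.136 Gm = 1.136 × 10^9 m
GM = 5.09 × 10^19 m³/s²
Transfer ellipse: a_t = (r₁ + r₂)/2 = 7.6435 × 10^8 m
Circular speed at r₁: v₁ = √(GM/r₁) = 360022 m/s
Transfer speed at r₁ (periapsis): v₁ₜ = √(GM(2/r₁ − 1/a_t)) = 438906 m/s
(a) ΔV₁ = v₁ₜ − v₁ = 78884.5 m/s ≈ 78.88 km/s
Circular speed at r₂: v₂ = √(GM/r₂) = 211675 m/s
Transfer speed at r₂ (apoapsis): v₂ₜ = √(GM(2/r₂ − 1/a_t)) = 151724 m/s
(b) ΔV₂ = v₂ − v₂ₜ = 59951.2 m/s ≈ 59.95 km/s
(c) ΔV_total = ΔV₁ + ΔV₂ = 138836 m/s ≈ 138.8 km/s

Final answer:
(a) ΔV₁ = 78.88 km/s
(b) ΔV₂ = 59.95 km/s
(c) ΔV_total = 138.8 km/s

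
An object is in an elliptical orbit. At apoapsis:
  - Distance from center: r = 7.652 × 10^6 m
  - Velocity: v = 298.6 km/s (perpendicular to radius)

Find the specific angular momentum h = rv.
r = 7.652 × 10^6 m
v = 298.6 km/s = 298600 m/s
h = rv = 7.652 × 10^6 × 298600 = 2.28489 × 10^12 m²/s ≈ 2.285 × 10^12 m²/s

Final answer: h = 2.285 × 10^12 m²/s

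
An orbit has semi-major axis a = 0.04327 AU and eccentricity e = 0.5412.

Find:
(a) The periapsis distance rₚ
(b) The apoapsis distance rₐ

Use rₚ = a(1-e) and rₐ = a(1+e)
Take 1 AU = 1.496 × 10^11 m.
a = 0.04327 AU = 6.47319 × 10^9 m
e = 0.5412:  1 − e = 0.4588,  1 + e = 1.5412
(a) rₚ = a(1 − e) = 6.47319 × 10^9 m × 0.4588 = 2.9699 × 10^9 m ≈ 0.01985 AU
(b) rₐ = a(1 + e) = 6.47319 × 10^9 m × 1.5412 = 9.97648 × 10^9 m ≈ 0.06669 AU

Final answer:
(a) rₚ = 0.01985 AU
(b) rₐ = 0.06669 AU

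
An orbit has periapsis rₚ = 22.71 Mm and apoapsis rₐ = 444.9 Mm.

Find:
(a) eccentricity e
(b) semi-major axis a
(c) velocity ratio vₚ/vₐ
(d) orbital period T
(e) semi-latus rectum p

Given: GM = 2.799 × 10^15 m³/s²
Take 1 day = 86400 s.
rₚ = 22.71 Mm = 2.271 × 10^7 m
rₐ = 444.9 Mm = 4.449 × 10^8 m
GM = 2.799 × 10^15 m³/s²
a = (rₚ + rₐ)/2 = 2.33805 × 10^8 m
e = (rₐ − rₚ)/(rₐ + rₚ) = (4.2219 × 10^8) / (4.6761 × 10^8) = 0.902868
(a) e = 0.902868 ≈ 0.9029
(b) a = 2.33805 × 10^8 m ≈ 233.8 Mm
(c) vₚ/vₐ = rₐ/rₚ (angular momentum) = (4.449 × 10^8) / (2.271 × 10^7) = 19.5905 ≈ 19.59
(d) a³ = 1.27809 × 10^25 m³;  T = 2π √(a³/GM) = 2π × 67573.9 s = 424580 s ≈ 4.914 days
(e) 1 − e² = 0.18483;  p = a(1 − e²) = 2.33805 × 10^8 × 0.18483 = 4.32141 × 10^7 m ≈ 43.21 Mm

Final answer:
(a) eccentricity e = 0.9029
(b) semi-major axis a = 233.8 Mm
(c) velocity ratio vₚ/vₐ = 19.59
(d) orbital period T = 4.914 days
(e) semi-latus rectum p = 43.21 Mm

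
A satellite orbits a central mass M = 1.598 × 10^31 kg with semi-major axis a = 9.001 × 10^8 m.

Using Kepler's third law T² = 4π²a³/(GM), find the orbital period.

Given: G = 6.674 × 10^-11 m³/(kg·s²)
M = 1.598 × 10^31 kg
GM = G × M = 6.674 × 10^-11 × 1.598 × 10^31 = 1.06651 × 10^21 m³/s²
a = 9.001 × 10^8 m
a³ = 7.29243 × 10^26 m³
T = 2π √(a³/GM) = 2π √((7.29243 × 10^26) / (1.06651 × 10^21)) = 2π × 826.903 s
T = 5195.59 s ≈ 1.443 hours

Final answer: 1.443 hours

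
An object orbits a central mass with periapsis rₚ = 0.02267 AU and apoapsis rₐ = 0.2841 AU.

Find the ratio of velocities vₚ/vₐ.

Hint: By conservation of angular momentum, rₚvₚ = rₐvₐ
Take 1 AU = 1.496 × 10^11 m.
rₚ = 0.02267 AU = 3.39143 × 10^9 m
rₐ = 0.2841 AU = 4.25014 × 10^10 m
rₚvₚ = rₐvₐ  ⇒  vₚ/vₐ = rₐ/rₚ
vₚ/vₐ = (4.25014 × 10^10) / (3.39143 × 10^9) = 12.532

Final answer: vₚ/vₐ = 12.53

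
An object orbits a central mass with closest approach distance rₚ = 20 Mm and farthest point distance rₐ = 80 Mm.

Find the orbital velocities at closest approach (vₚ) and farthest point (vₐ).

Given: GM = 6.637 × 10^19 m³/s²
rₚ = 20 Mm = 2 × 10^7 m
rₐ = 80 Mm = 8 × 10^7 m
GM = 6.637 × 10^19 m³/s²
a = (rₚ + rₐ)/2 = 5 × 10^7 m
Vis-viva: v² = GM (2/r − 1/a)
vₚ² = 6.637 × 10^19 × (1 × 10^-7 − 2 × 10^-8) = 5.3096 × 10^12 m²/s²
vₚ = 2.30426 × 10^6 m/s ≈ 2304 km/s
vₐ² = 6.637 × 10^19 × (2.5 × 10^-8 − 2 × 10^-8) = 3.3185 × 10^11 m²/s²
vₐ = 576064 m/s ≈ 576.1 km/s

Final answer: vₚ = 2304 km/s, vₐ = 576.1 km/s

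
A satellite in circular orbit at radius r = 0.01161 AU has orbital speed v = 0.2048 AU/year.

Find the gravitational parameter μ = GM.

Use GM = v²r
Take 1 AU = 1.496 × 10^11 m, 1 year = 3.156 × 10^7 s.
r = 0.01161 AU = 1.73686 × 10^9 m
v = 0.2048 AU/year = 970.788 m/s
v² = 942430 m²/s²
GM = v²r = 942430 × 1.73686 × 10^9 = 1.63687 × 10^15 m³/s²
GM ≈ 1.637 × 10^15 m³/s²

Final answer: GM = 1.637 × 10^15 m³/s²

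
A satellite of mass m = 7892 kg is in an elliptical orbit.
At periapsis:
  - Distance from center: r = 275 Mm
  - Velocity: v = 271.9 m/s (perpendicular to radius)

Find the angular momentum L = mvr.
r = 275 Mm = 2.75 × 10^8 m
v = 271.9 m/s
vr = 271.9 × 2.75 × 10^8 = 7.47725 × 10^10 m²/s
L = m × vr = 7892 × 7.47725 × 10^10 = 5.90105 × 10^14 kg·m²/s ≈ 5.901 × 10^14 kg·m²/s

Final answer: L = 5.901 × 10^14 kg·m²/s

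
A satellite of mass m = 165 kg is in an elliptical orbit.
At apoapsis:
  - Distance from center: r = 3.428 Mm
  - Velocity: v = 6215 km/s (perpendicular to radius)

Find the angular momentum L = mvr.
r = 3.428 Mm = 3.428 × 10^6 m
v = 6215 km/s = 6.215 × 10^6 m/s
vr = 6.215 × 10^6 × 3.428 × 10^6 = 2.1305 × 10^13 m²/s
L = m × vr = 165 × 2.1305 × 10^13 = 3.51533 × 10^15 kg·m²/s ≈ 3.515 × 10^15 kg·m²/s

Final answer: L = 3.515 × 10^15 kg·m²/s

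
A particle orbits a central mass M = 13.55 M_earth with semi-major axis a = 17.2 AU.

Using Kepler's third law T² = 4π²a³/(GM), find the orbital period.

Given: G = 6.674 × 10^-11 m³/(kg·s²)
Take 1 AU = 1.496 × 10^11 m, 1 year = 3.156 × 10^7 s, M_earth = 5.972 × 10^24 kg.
M = 13.55 M_earth = 8.09206 × 10^25 kg
GM = G × M = 6.674 × 10^-11 × 8.09206 × 10^25 = 5.40064 × 10^15 m³/s²
a = 17.2 AU = 2.57312 × 10^12 m
a³ = 1.70365 × 10^37 m³
T = 2π √(a³/GM) = 2π √((1.70365 × 10^37) / (5.40064 × 10^15)) = 2π × 5.61652 × 10^10 s
T = 3.52896 × 10^11 s ≈ 1.118 × 10^4 years

Final answer: 1.118 × 10^4 years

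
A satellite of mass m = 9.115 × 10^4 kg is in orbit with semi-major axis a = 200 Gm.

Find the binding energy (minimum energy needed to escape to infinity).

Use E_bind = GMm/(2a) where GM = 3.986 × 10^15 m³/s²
a = 200 Gm = 2 × 10^11 m
GM = 3.986 × 10^15 m³/s²
m = 9.115 × 10^4 kg
GMm = 3.986 × 10^15 × 91150 = 3.63324 × 10^20 m³·kg/s²
2a = 4 × 10^11 m
E_bind = GMm/(2a) = 9.0831 × 10^8 J ≈ 908.3 MJ

Final answer: 908.3 MJ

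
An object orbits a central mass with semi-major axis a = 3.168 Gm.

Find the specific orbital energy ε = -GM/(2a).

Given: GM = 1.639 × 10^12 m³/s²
a = 3.168 Gm = 3.168 × 10^9 m
GM = 1.639 × 10^12 m³/s²
2a = 6.336 × 10^9 m
ε = −GM/(2a) = -258.681 J/kg ≈ -258.7 J/kg

Final answer: -258.7 J/kg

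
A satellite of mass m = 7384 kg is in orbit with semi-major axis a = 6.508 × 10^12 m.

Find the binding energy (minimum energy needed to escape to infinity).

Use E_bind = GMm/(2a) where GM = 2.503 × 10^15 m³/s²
a = 6.508 × 10^12 m
GM = 2.503 × 10^15 m³/s²
m = 7384 kg
GMm = 2.503 × 10^15 × 7384 = 1.84822 × 10^19 m³·kg/s²
2a = 1.3016 × 10^13 m
E_bind = GMm/(2a) = 1.41996 × 10^6 J ≈ 1.42 MJ

Final answer: 1.42 MJ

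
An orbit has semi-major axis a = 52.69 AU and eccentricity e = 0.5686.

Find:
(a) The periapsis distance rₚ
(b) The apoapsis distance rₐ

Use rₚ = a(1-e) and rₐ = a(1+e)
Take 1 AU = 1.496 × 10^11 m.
a = 52.69 AU = 7.88242 × 10^12 m
e = 0.5686:  1 − e = 0.4314,  1 + e = 1.5686
(a) rₚ = a(1 − e) = 7.88242 × 10^12 m × 0.4314 = 3.40048 × 10^12 m ≈ 22.73 AU
(b) rₐ = a(1 + e) = 7.88242 × 10^12 m × 1.5686 = 1.23644 × 10^13 m ≈ 82.65 AU

Final answer:
(a) rₚ = 22.73 AU
(b) rₐ = 82.65 AU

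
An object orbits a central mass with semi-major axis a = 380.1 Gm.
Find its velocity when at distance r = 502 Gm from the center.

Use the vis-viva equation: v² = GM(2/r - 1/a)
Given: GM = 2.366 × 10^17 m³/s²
a = 380.1 Gm = 3.801 × 10^11 m
r = 502 Gm = 5.02 × 10^11 m
GM = 2.366 × 10^17 m³/s²
2/r − 1/a = 3.98406 × 10^-12 − 2.63089 × 10^-12 = 1.35318 × 10^-12 m⁻¹
v² = GM (2/r − 1/a) = 320162 m²/s²
v = 565.828 m/s ≈ 565.8 m/s

Final answer: 565.8 m/s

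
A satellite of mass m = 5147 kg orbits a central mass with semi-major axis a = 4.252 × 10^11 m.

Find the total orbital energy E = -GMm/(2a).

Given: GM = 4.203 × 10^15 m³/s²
a = 4.252 × 10^11 m
GM = 4.203 × 10^15 m³/s²
2a = 8.504 × 10^11 m
GMm = 4.203 × 10^15 × 5147 = 2.16328 × 10^19 m³·kg/s²
E = −GMm/(2a) = -2.54384 × 10^7 J ≈ -25.44 MJ

Final answer: -25.44 MJ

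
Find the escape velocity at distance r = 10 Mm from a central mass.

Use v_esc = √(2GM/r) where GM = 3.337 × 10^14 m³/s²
r = 10 Mm = 1 × 10^7 m
GM = 3.337 × 10^14 m³/s²
2GM/r = 2 × (3.337 × 10^14) / (1 × 10^7) = 6.674 × 10^7 m²/s²
v_esc = √(2GM/r) = 8169.46 m/s ≈ 8.169 km/s

Final answer: 8.169 km/s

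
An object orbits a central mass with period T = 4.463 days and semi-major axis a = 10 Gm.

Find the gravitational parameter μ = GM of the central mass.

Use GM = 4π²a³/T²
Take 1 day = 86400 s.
T = 4.463 days = 385603 s
a = 10 Gm = 1 × 10^10 m
a³ = 1 × 10^30 m³
T² = 1.4869 × 10^11 s²
GM = 4π² × (1 × 10^30) / (1.4869 × 10^11) = 2.65509 × 10^20 m³/s²
GM ≈ 2.655 × 10^20 m³/s²

Final answer: GM = 2.655 × 10^20 m³/s²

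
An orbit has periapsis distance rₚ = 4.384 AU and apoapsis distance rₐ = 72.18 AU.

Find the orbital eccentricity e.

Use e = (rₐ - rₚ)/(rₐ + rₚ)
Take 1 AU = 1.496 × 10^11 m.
rₚ = 4.384 AU = 6.55846 × 10^11 m
rₐ = 72.18 AU = 1.07981 × 10^13 m
rₐ − rₚ = 1.01423 × 10^13 m
rₐ + rₚ = 1.1454 × 10^13 m
e = (rₐ − rₚ)/(rₐ + rₚ) = 0.885481

Final answer: e = 0.8855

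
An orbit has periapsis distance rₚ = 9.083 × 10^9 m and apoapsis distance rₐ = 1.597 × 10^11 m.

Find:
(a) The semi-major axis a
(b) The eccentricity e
rₚ = 9.083 × 10^9 m
rₐ = 1.597 × 10^11 m
(a) a = (rₚ + rₐ)/2 = 8.43915 × 10^10 m ≈ 8.439 × 10^10 m
(b) e = (rₐ − rₚ)/(rₐ + rₚ) = (1.50617 × 10^11) / (1.68783 × 10^11) = 0.892371

Final answer:
(a) a = 8.439 × 10^10 m
(b) e = 0.8924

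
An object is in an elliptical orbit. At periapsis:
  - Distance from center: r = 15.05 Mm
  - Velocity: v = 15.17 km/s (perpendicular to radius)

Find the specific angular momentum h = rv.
r = 15.05 Mm = 1.505 × 10^7 m
v = 15.17 km/s = 15170 m/s
h = rv = 1.505 × 10^7 × 15170 = 2.28308 × 10^11 m²/s ≈ 2.283 × 10^11 m²/s

Final answer: h = 2.283 × 10^11 m²/s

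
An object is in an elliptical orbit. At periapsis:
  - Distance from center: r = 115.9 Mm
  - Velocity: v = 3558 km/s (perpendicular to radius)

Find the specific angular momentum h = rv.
r = 115.9 Mm = 1.159 × 10^8 m
v = 3558 km/s = 3.558 × 10^6 m/s
h = rv = 1.159 × 10^8 × 3.558 × 10^6 = 4.12372 × 10^14 m²/s ≈ 4.124 × 10^14 m²/s

Final answer: h = 4.124 × 10^14 m²/s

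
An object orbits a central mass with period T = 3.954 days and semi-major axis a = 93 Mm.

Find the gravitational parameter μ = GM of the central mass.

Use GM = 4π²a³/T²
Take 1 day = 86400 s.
T = 3.954 days = 341626 s
a = 93 Mm = 9.3 × 10^7 m
a³ = 8.04357 × 10^23 m³
T² = 1.16708 × 10^11 s²
GM = 4π² × (8.04357 × 10^23) / (1.16708 × 10^11) = 2.72087 × 10^14 m³/s²
GM ≈ 2.721 × 10^14 m³/s²

Final answer: GM = 2.721 × 10^14 m³/s²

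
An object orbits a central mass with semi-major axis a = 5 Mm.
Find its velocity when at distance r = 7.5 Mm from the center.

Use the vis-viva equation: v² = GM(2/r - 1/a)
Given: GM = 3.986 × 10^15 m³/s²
a = 5 Mm = 5 × 10^6 m
r = 7.5 Mm = 7.5 × 10^6 m
GM = 3.986 × 10^15 m³/s²
2/r − 1/a = 2.66667 × 10^-7 − 2 × 10^-7 = 6.66667 × 10^-8 m⁻¹
v² = GM (2/r − 1/a) = 2.65733 × 10^8 m²/s²
v = 16301.3 m/s ≈ 16.3 km/s

Final answer: 16.3 km/s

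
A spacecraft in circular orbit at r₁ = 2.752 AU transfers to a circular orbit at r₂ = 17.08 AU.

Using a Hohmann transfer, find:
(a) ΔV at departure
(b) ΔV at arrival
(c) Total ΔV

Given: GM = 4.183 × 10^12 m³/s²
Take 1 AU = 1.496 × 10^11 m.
r₁ = 2.752 AU = 4.11699 × 10^11 m
r₂ = 17.08 AU = 2.55517 × 10^12 m
GM = 4.183 × 10^12 m³/s²
Transfer ellipse: a_t = (r₁ + r₂)/2 = 1.48343 × 10^12 m
Circular speed at r₁: v₁ = √(GM/r₁) = 3.18753 m/s
Transfer speed at r₁ (periapsis): v₁ₜ = √(GM(2/r₁ − 1/a_t)) = 4.1834 m/s
(a) ΔV₁ = v₁ₜ − v₁ = 0.995875 m/s ≈ 0.9959 m/s
Circular speed at r₂: v₂ = √(GM/r₂) = 1.27948 m/s
Transfer speed at r₂ (apoapsis): v₂ₜ = √(GM(2/r₂ − 1/a_t)) = 0.674047 m/s
(b) ΔV₂ = v₂ − v₂ₜ = 0.605435 m/s ≈ 0.6054 m/s
(c) ΔV_total = ΔV₁ + ΔV₂ = 1.60131 m/s ≈ 1.601 m/s

Final answer:
(a) ΔV₁ = 0.9959 m/s
(b) ΔV₂ = 0.6054 m/s
(c) ΔV_total = 1.601 m/s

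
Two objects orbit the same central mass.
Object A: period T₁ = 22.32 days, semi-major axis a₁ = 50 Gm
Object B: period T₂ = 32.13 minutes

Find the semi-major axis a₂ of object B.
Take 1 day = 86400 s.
T₁ = 22.32 days = 1.92845 × 10^6 s
T₂ = 32.13 minutes = 1927.8 s
a₁ = 50 Gm = 5 × 10^10 m
Kepler's third law: (T₂/T₁)² = (a₂/a₁)³  ⇒  a₂ = a₁ (T₂/T₁)^(2/3)
T₂/T₁ = 0.000999664
(T₂/T₁)^(2/3) = 0.00999776
a₂ = 5 × 10^10 m × 0.00999776 = 4.99888 × 10^8 m ≈ 499.9 Mm

Final answer: a₂ = 499.9 Mm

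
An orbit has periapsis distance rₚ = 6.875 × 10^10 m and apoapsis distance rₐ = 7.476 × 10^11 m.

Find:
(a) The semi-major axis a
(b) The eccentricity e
rₚ = 6.875 × 10^10 m
rₐ = 7.476 × 10^11 m
(a) a = (rₚ + rₐ)/2 = 4.08175 × 10^11 m ≈ 4.082 × 10^11 m
(b) e = (rₐ − rₚ)/(rₐ + rₚ) = (6.7885 × 10^11) / (8.1635 × 10^11) = 0.831567

Final answer:
(a) a = 4.082 × 10^11 m
(b) e = 0.8316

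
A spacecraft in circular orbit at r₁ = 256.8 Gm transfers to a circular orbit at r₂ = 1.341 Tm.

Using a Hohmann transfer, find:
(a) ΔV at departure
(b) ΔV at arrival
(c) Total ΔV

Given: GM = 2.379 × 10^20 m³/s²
r₁ = 256.8 Gm = 2.568 × 10^11 m
r₂ = 1.341 Tm = 1.341 × 10^12 m
GM = 2.379 × 10^20 m³/s²
Transfer ellipse: a_t = (r₁ + r₂)/2 = 7.989 × 10^11 m
Circular speed at r₁: v₁ = √(GM/r₁) = 30436.9 m/s
Transfer speed at r₁ (periapsis): v₁ₜ = √(GM(2/r₁ − 1/a_t)) = 39433.7 m/s
(a) ΔV₁ = v₁ₜ − v₁ = 8996.88 m/s ≈ 8.997 km/s
Circular speed at r₂: v₂ = √(GM/r₂) = 13319.3 m/s
Transfer speed at r₂ (apoapsis): v₂ₜ = √(GM(2/r₂ − 1/a_t)) = 7551.52 m/s
(b) ΔV₂ = v₂ − v₂ₜ = 5767.83 m/s ≈ 5.768 km/s
(c) ΔV_total = ΔV₁ + ΔV₂ = 14764.7 m/s ≈ 14.76 km/s

Final answer:
(a) ΔV₁ = 8.997 km/s
(b) ΔV₂ = 5.768 km/s
(c) ΔV_total = 14.76 km/s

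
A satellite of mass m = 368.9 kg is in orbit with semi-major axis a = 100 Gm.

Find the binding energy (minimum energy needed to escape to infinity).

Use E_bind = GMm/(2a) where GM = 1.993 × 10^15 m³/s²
a = 100 Gm = 1 × 10^11 m
GM = 1.993 × 10^15 m³/s²
m = 368.9 kg
GMm = 1.993 × 10^15 × 368.9 = 7.35218 × 10^17 m³·kg/s²
2a = 2 × 10^11 m
E_bind = GMm/(2a) = 3.67609 × 10^6 J ≈ 3.676 MJ

Final answer: 3.676 MJ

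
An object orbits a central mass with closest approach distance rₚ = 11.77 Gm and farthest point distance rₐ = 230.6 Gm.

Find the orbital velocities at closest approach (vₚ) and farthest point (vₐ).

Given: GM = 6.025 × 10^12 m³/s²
rₚ = 11.77 Gm = 1.177 × 10^10 m
rₐ = 230.6 Gm = 2.306 × 10^11 m
GM = 6.025 × 10^12 m³/s²
a = (rₚ + rₐ)/2 = 1.21185 × 10^11 m
Vis-viva: v² = GM (2/r − 1/a)
vₚ² = 6.025 × 10^12 × (1.69924 × 10^-10 − 8.25185 × 10^-12) = 974.072 m²/s²
vₚ = 31.2101 m/s ≈ 31.21 m/s
vₐ² = 6.025 × 10^12 × (8.67303 × 10^-12 − 8.25185 × 10^-12) = 2.53761 m²/s²
vₐ = 1.59299 m/s ≈ 1.593 m/s

Final answer: vₚ = 31.21 m/s, vₐ = 1.593 m/s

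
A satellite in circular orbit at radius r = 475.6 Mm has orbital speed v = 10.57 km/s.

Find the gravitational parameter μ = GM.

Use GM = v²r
r = 475.6 Mm = 4.756 × 10^8 m
v = 10.57 km/s = 10570 m/s
v² = 1.11725 × 10^8 m²/s²
GM = v²r = 1.11725 × 10^8 × 4.756 × 10^8 = 5.31364 × 10^16 m³/s²
GM ≈ 5.314 × 10^16 m³/s²

Final answer: GM = 5.314 × 10^16 m³/s²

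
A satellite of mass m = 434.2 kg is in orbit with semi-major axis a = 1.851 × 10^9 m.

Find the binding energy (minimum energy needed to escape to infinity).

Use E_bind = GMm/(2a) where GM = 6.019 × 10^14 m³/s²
a = 1.851 × 10^9 m
GM = 6.019 × 10^14 m³/s²
m = 434.2 kg
GMm = 6.019 × 10^14 × 434.2 = 2.61345 × 10^17 m³·kg/s²
2a = 3.702 × 10^9 m
E_bind = GMm/(2a) = 7.05956 × 10^7 J ≈ 70.6 MJ

Final answer: 70.6 MJ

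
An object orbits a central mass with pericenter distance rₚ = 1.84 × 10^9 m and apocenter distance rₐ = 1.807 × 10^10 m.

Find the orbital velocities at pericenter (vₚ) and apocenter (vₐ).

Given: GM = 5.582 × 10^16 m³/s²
rₚ = 1.84 × 10^9 m
rₐ = 1.807 × 10^10 m
GM = 5.582 × 10^16 m³/s²
a = (rₚ + rₐ)/2 = 9.955 × 10^9 m
Vis-viva: v² = GM (2/r − 1/a)
vₚ² = 5.582 × 10^16 × (1.08696 × 10^-9 − 1.00452 × 10^-10) = 5.50667 × 10^7 m²/s²
vₚ = 7420.69 m/s ≈ 7.421 km/s
vₐ² = 5.582 × 10^16 × (1.10681 × 10^-10 − 1.00452 × 10^-10) = 570963 m²/s²
vₐ = 755.621 m/s ≈ 755.6 m/s

Final answer: vₚ = 7.421 km/s, vₐ = 755.6 m/s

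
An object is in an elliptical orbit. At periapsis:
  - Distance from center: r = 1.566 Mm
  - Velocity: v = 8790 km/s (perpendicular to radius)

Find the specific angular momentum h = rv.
r = 1.566 Mm = 1.566 × 10^6 m
v = 8790 km/s = 8.79 × 10^6 m/s
h = rv = 1.566 × 10^6 × 8.79 × 10^6 = 1.37651 × 10^13 m²/s ≈ 1.377 × 10^13 m²/s

Final answer: h = 1.377 × 10^13 m²/s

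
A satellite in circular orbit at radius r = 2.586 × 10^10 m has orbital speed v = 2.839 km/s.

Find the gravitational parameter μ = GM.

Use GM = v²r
r = 2.586 × 10^10 m
v = 2.839 km/s = 2839 m/s
v² = 8.05992 × 10^6 m²/s²
GM = v²r = 8.05992 × 10^6 × 2.586 × 10^10 = 2.0843 × 10^17 m³/s²
GM ≈ 2.084 × 10^17 m³/s²

Final answer: GM = 2.084 × 10^17 m³/s²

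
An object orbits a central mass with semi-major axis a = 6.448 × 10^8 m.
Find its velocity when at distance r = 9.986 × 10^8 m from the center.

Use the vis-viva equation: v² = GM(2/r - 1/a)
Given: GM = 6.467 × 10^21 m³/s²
a = 6.448 × 10^8 m
r = 9.986 × 10^8 m
GM = 6.467 × 10^21 m³/s²
2/r − 1/a = 2.0028 × 10^-9 − 1.55087 × 10^-9 = 4.51935 × 10^-10 m⁻¹
v² = GM (2/r − 1/a) = 2.92267 × 10^12 m²/s²
v = 1.70958 × 10^6 m/s ≈ 1710 km/s

Final answer: 1710 km/s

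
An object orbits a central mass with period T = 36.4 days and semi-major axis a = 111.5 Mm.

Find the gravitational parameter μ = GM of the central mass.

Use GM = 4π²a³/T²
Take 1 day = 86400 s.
T = 36.4 days = 3.14496 × 10^6 s
a = 111.5 Mm = 1.115 × 10^8 m
a³ = 1.3862 × 10^24 m³
T² = 9.89077 × 10^12 s²
GM = 4π² × (1.3862 × 10^24) / (9.89077 × 10^12) = 5.53292 × 10^12 m³/s²
GM ≈ 5.533 × 10^12 m³/s²

Final answer: GM = 5.533 × 10^12 m³/s²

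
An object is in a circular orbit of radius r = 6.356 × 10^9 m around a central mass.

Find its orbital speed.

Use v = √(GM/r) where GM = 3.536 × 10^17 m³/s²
r = 6.356 × 10^9 m
GM = 3.536 × 10^17 m³/s²
GM/r = (3.536 × 10^17) / (6.356 × 10^9) = 5.56325 × 10^7 m²/s²
v = √(GM/r) = 7458.72 m/s ≈ 7.459 km/s

Final answer: 7.459 km/s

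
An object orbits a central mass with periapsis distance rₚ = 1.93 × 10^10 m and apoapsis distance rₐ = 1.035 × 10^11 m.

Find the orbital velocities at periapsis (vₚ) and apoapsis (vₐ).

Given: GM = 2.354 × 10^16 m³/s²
rₚ = 1.93 × 10^10 m
rₐ = 1.035 × 10^11 m
GM = 2.354 × 10^16 m³/s²
a = (rₚ + rₐ)/2 = 6.14 × 10^10 m
Vis-viva: v² = GM (2/r − 1/a)
vₚ² = 2.354 × 10^16 × (1.03627 × 10^-10 − 1.62866 × 10^-11) = 2.05599 × 10^6 m²/s²
vₚ = 1433.87 m/s ≈ 1.434 km/s
vₐ² = 2.354 × 10^16 × (1.93237 × 10^-11 − 1.62866 × 10^-11) = 71491.6 m²/s²
vₐ = 267.379 m/s ≈ 267.4 m/s

Final answer: vₚ = 1.434 km/s, vₐ = 267.4 m/s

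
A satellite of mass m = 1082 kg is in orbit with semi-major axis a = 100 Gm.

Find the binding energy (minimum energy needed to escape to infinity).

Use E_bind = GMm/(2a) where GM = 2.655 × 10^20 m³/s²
a = 100 Gm = 1 × 10^11 m
GM = 2.655 × 10^20 m³/s²
m = 1082 kg
GMm = 2.655 × 10^20 × 1082 = 2.87271 × 10^23 m³·kg/s²
2a = 2 × 10^11 m
E_bind = GMm/(2a) = 1.43635 × 10^12 J ≈ 1.436 TJ

Final answer: 1.436 TJ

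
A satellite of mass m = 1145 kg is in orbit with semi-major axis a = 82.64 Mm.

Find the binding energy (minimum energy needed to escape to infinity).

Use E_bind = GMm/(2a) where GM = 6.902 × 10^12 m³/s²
a = 82.64 Mm = 8.264 × 10^7 m
GM = 6.902 × 10^12 m³/s²
m = 1145 kg
GMm = 6.902 × 10^12 × 1145 = 7.90279 × 10^15 m³·kg/s²
2a = 1.6528 × 10^8 m
E_bind = GMm/(2a) = 4.78146 × 10^7 J ≈ 47.81 MJ

Final answer: 47.81 MJ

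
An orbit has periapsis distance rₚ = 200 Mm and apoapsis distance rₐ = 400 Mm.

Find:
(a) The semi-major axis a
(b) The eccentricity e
rₚ = 200 Mm = 2 × 10^8 m
rₐ = 400 Mm = 4 × 10^8 m
(a) a = (rₚ + rₐ)/2 = 3 × 10^8 m ≈ 300 Mm
(b) e = (rₐ − rₚ)/(rₐ + rₚ) = (2 × 10^8) / (6 × 10^8) = 0.333333

Final answer:
(a) a = 300 Mm
(b) e = 0.3333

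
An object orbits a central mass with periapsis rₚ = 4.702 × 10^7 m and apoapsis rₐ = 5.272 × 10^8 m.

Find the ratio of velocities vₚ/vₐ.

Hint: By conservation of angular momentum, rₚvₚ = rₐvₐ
rₚ = 4.702 × 10^7 m
rₐ = 5.272 × 10^8 m
rₚvₚ = rₐvₐ  ⇒  vₚ/vₐ = rₐ/rₚ
vₚ/vₐ = (5.272 × 10^8) / (4.702 × 10^7) = 11.2123

Final answer: vₚ/vₐ = 11.21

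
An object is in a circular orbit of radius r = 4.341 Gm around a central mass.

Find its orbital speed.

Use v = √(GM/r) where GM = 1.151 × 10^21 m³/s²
r = 4.341 Gm = 4.341 × 10^9 m
GM = 1.151 × 10^21 m³/s²
GM/r = (1.151 × 10^21) / (4.341 × 10^9) = 2.65146 × 10^11 m²/s²
v = √(GM/r) = 514924 m/s ≈ 514.9 km/s

Final answer: 514.9 km/s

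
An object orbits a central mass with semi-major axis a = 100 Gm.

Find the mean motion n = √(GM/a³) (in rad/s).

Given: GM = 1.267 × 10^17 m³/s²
a = 100 Gm = 1 × 10^11 m
GM = 1.267 × 10^17 m³/s²
a³ = 1 × 10^33 m³
GM/a³ = (1.267 × 10^17) / (1 × 10^33) = 1.267 × 10^-16 s⁻²
n = √(GM/a³) = 1.12561 × 10^-8 rad/s ≈ 1.126 × 10^-8 rad/s

Final answer: n = 1.126 × 10^-8 rad/s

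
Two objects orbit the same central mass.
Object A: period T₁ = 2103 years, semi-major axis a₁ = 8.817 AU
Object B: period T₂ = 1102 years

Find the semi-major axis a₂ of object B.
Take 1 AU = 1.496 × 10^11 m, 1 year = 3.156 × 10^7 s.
T₁ = 2103 years = 6.63707 × 10^10 s
T₂ = 1102 years = 3.47791 × 10^10 s
a₁ = 8.817 AU = 1.31902 × 10^12 m
Kepler's third law: (T₂/T₁)² = (a₂/a₁)³  ⇒  a₂ = a₁ (T₂/T₁)^(2/3)
T₂/T₁ = 0.524013
(T₂/T₁)^(2/3) = 0.649972
a₂ = 1.31902 × 10^12 m × 0.649972 = 8.57329 × 10^11 m ≈ 5.731 AU

Final answer: a₂ = 5.731 AU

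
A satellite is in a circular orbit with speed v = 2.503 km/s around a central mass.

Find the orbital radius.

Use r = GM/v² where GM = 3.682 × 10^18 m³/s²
v = 2.503 km/s = 2503 m/s
GM = 3.682 × 10^18 m³/s²
v² = 6.26501 × 10^6 m²/s²
r = GM/v² = (3.682 × 10^18) / (6.26501 × 10^6) = 5.87709 × 10^11 m ≈ 587.7 Gm

Final answer: 587.7 Gm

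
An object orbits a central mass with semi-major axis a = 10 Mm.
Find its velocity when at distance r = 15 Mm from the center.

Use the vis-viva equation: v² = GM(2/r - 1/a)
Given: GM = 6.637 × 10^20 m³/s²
a = 10 Mm = 1 × 10^7 m
r = 15 Mm = 1.5 × 10^7 m
GM = 6.637 × 10^20 m³/s²
2/r − 1/a = 1.33333 × 10^-7 − 1 × 10^-7 = 3.33333 × 10^-8 m⁻¹
v² = GM (2/r − 1/a) = 2.21233 × 10^13 m²/s²
v = 4.70354 × 10^6 m/s ≈ 4704 km/s

Final answer: 4704 km/s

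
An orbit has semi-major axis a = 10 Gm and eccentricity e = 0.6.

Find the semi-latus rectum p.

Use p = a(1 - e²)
a = 10 Gm = 1 × 10^10 m
e = 0.6,  e² = 0.36,  1 − e² = 0.64
p = a(1 − e²) = 1 × 10^10 m × 0.64 = 6.4 × 10^9 m ≈ 6.4 Gm

Final answer: p = 6.4 Gm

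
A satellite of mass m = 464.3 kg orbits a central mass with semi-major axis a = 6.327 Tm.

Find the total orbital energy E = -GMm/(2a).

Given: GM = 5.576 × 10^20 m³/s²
a = 6.327 Tm = 6.327 × 10^12 m
GM = 5.576 × 10^20 m³/s²
2a = 1.2654 × 10^13 m
GMm = 5.576 × 10^20 × 464.3 = 2.58894 × 10^23 m³·kg/s²
E = −GMm/(2a) = -2.04594 × 10^10 J ≈ -20.46 GJ

Final answer: -20.46 GJ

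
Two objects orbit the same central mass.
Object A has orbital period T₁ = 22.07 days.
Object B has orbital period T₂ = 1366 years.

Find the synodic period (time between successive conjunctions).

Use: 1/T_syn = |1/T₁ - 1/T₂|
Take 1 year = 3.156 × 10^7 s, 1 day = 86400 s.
T₁ = 22.07 days = 1.90685 × 10^6 s
T₂ = 1366 years = 4.3111 × 10^10 s
1/T₁ = 5.24426 × 10^-7 s⁻¹
1/T₂ = 2.3196 × 10^-11 s⁻¹
|1/T₁ − 1/T₂| = 5.24402 × 10^-7 s⁻¹
T_syn = 1 / |1/T₁ − 1/T₂| = 1.90693 × 10^6 s ≈ 22.07 days

Final answer: T_syn = 22.07 days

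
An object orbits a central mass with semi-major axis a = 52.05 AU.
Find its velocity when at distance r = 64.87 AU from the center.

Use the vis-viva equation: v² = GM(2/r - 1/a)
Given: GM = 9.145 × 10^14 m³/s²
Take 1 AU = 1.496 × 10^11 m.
a = 52.05 AU = 7.78668 × 10^12 m
r = 64.87 AU = 9.70455 × 10^12 m
GM = 9.145 × 10^14 m³/s²
2/r − 1/a = 2.06089 × 10^-13 − 1.28424 × 10^-13 = 7.76644 × 10^-14 m⁻¹
v² = GM (2/r − 1/a) = 71.0241 m²/s²
v = 8.42758 m/s ≈ 8.428 m/s

Final answer: 8.428 m/s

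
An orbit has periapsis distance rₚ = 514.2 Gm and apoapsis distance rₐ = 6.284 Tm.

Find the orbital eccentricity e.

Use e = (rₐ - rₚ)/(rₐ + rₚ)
rₚ = 514.2 Gm = 5.142 × 10^11 m
rₐ = 6.284 Tm = 6.284 × 10^12 m
rₐ − rₚ = 5.7698 × 10^12 m
rₐ + rₚ = 6.7982 × 10^12 m
e = (rₐ − rₚ)/(rₐ + rₚ) = 0.848725

Final answer: e = 0.8487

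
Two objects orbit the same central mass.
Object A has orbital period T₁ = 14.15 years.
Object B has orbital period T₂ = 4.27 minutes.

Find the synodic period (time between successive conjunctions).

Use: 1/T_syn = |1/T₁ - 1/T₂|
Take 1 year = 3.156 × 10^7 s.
T₁ = 14.15 years = 4.46574 × 10^8 s
T₂ = 4.27 minutes = 256.2 s
1/T₁ = 2.23927 × 10^-9 s⁻¹
1/T₂ = 0.0039032 s⁻¹
|1/T₁ − 1/T₂| = 0.0039032 s⁻¹
T_syn = 1 / |1/T₁ − 1/T₂| = 256.2 s ≈ 4.27 minutes

Final answer: T_syn = 4.27 minutes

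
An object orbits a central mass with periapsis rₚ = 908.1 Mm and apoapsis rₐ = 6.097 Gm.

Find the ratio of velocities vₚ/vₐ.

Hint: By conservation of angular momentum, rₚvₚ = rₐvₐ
rₚ = 908.1 Mm = 9.081 × 10^8 m
rₐ = 6.097 Gm = 6.097 × 10^9 m
rₚvₚ = rₐvₐ  ⇒  vₚ/vₐ = rₐ/rₚ
vₚ/vₐ = (6.097 × 10^9) / (9.081 × 10^8) = 6.71402

Final answer: vₚ/vₐ = 6.714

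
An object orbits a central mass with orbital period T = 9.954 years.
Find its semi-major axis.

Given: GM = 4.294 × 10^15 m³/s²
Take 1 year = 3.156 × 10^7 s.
T = 9.954 years = 3.14148 × 10^8 s
GM = 4.294 × 10^15 m³/s²
Kepler's third law: a³ = GM T² / (4π²)
T² = 9.86891 × 10^16 s²
a³ = (4.294 × 10^15) × (9.86891 × 10^16) / (4π²) = 1.07342 × 10^31 m³
a = (a³)^(1/3) = 2.20592 × 10^10 m ≈ 22.06 Gm

Final answer: 22.06 Gm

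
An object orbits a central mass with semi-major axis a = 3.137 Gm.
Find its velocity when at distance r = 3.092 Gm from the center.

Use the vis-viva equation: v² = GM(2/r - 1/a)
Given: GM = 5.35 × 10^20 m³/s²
a = 3.137 Gm = 3.137 × 10^9 m
r = 3.092 Gm = 3.092 × 10^9 m
GM = 5.35 × 10^20 m³/s²
2/r − 1/a = 6.46831 × 10^-10 − 3.18776 × 10^-10 = 3.28055 × 10^-10 m⁻¹
v² = GM (2/r − 1/a) = 1.75509 × 10^11 m²/s²
v = 418938 m/s ≈ 418.9 km/s

Final answer: 418.9 km/s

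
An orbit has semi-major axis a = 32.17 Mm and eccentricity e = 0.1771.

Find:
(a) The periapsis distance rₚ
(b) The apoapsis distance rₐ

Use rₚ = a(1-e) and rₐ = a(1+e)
a = 32.17 Mm = 3.217 × 10^7 m
e = 0.1771:  1 − e = 0.8229,  1 + e = 1.1771
(a) rₚ = a(1 − e) = 3.217 × 10^7 m × 0.8229 = 2.64727 × 10^7 m ≈ 26.47 Mm
(b) rₐ = a(1 + e) = 3.217 × 10^7 m × 1.1771 = 3.78673 × 10^7 m ≈ 37.87 Mm

Final answer:
(a) rₚ = 26.47 Mm
(b) rₐ = 37.87 Mm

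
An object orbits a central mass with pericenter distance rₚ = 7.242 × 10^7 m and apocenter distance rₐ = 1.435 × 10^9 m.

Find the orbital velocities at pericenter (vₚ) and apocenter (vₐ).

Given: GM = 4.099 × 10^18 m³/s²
rₚ = 7.242 × 10^7 m
rₐ = 1.435 × 10^9 m
GM = 4.099 × 10^18 m³/s²
a = (rₚ + rₐ)/2 = 7.5371 × 10^8 m
Vis-viva: v² = GM (2/r − 1/a)
vₚ² = 4.099 × 10^18 × (2.76167 × 10^-8 − 1.32677 × 10^-9) = 1.07762 × 10^11 m²/s²
vₚ = 328272 m/s ≈ 328.3 km/s
vₐ² = 4.099 × 10^18 × (1.39373 × 10^-9 − 1.32677 × 10^-9) = 2.74461 × 10^8 m²/s²
vₐ = 16566.9 m/s ≈ 16.57 km/s

Final answer: vₚ = 328.3 km/s, vₐ = 16.57 km/s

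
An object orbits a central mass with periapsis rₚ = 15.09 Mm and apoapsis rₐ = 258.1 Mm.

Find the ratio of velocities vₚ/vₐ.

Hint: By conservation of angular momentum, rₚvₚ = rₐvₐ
rₚ = 15.09 Mm = 1.509 × 10^7 m
rₐ = 258.1 Mm = 2.581 × 10^8 m
rₚvₚ = rₐvₐ  ⇒  vₚ/vₐ = rₐ/rₚ
vₚ/vₐ = (2.581 × 10^8) / (1.509 × 10^7) = 17.104

Final answer: vₚ/vₐ = 17.1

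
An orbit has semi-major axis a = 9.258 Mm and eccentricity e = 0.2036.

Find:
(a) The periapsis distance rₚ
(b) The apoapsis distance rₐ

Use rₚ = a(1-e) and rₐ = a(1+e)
a = 9.258 Mm = 9.258 × 10^6 m
e = 0.2036:  1 − e = 0.7964,  1 + e = 1.2036
(a) rₚ = a(1 − e) = 9.258 × 10^6 m × 0.7964 = 7.37307 × 10^6 m ≈ 7.373 Mm
(b) rₐ = a(1 + e) = 9.258 × 10^6 m × 1.2036 = 1.11429 × 10^7 m ≈ 11.14 Mm

Final answer:
(a) rₚ = 7.373 Mm
(b) rₐ = 11.14 Mm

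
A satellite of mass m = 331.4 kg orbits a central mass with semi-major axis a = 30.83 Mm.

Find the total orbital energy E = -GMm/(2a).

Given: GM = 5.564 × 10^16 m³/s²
a = 30.83 Mm = 3.083 × 10^7 m
GM = 5.564 × 10^16 m³/s²
2a = 6.166 × 10^7 m
GMm = 5.564 × 10^16 × 331.4 = 1.84391 × 10^19 m³·kg/s²
E = −GMm/(2a) = -2.99045 × 10^11 J ≈ -299 GJ

Final answer: -299 GJ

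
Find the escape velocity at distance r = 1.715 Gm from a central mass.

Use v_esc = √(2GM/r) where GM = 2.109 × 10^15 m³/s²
r = 1.715 Gm = 1.715 × 10^9 m
GM = 2.109 × 10^15 m³/s²
2GM/r = 2 × (2.109 × 10^15) / (1.715 × 10^9) = 2.45948 × 10^6 m²/s²
v_esc = √(2GM/r) = 1568.27 m/s ≈ 1.568 km/s

Final answer: 1.568 km/s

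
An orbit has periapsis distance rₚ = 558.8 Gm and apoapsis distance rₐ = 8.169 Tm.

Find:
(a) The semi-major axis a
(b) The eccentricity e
rₚ = 558.8 Gm = 5.588 × 10^11 m
rₐ = 8.169 Tm = 8.169 × 10^12 m
(a) a = (rₚ + rₐ)/2 = 4.3639 × 10^12 m ≈ 4.364 Tm
(b) e = (rₐ − rₚ)/(rₐ + rₚ) = (7.6102 × 10^12) / (8.7278 × 10^12) = 0.871949

Final answer:
(a) a = 4.364 Tm
(b) e = 0.8719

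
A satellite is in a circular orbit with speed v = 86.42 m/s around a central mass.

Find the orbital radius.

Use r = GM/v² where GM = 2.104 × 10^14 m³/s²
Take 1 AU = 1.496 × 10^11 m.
v = 86.42 m/s
GM = 2.104 × 10^14 m³/s²
v² = 7468.42 m²/s²
r = GM/v² = (2.104 × 10^14) / 7468.42 = 2.8172 × 10^10 m ≈ 0.1883 AU

Final answer: 0.1883 AU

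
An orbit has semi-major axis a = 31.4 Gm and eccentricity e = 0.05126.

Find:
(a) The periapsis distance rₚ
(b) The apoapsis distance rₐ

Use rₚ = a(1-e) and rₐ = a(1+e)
a = 31.4 Gm = 3.14 × 10^10 m
e = 0.05126:  1 − e = 0.94874,  1 + e = 1.05126
(a) rₚ = a(1 − e) = 3.14 × 10^10 m × 0.94874 = 2.97904 × 10^10 m ≈ 29.79 Gm
(b) rₐ = a(1 + e) = 3.14 × 10^10 m × 1.05126 = 3.30096 × 10^10 m ≈ 33.01 Gm

Final answer:
(a) rₚ = 29.79 Gm
(b) rₐ = 33.01 Gm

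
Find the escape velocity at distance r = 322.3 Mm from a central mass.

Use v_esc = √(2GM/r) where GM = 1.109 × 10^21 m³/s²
r = 322.3 Mm = 3.223 × 10^8 m
GM = 1.109 × 10^21 m³/s²
2GM/r = 2 × (1.109 × 10^21) / (3.223 × 10^8) = 6.88179 × 10^12 m²/s²
v_esc = √(2GM/r) = 2.62332 × 10^6 m/s ≈ 2623 km/s

Final answer: 2623 km/s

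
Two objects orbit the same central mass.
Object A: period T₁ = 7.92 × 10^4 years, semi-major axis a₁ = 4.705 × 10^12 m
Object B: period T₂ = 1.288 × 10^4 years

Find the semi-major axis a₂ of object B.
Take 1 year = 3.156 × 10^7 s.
T₁ = 7.92 × 10^4 years = 2.49955 × 10^12 s
T₂ = 1.288 × 10^4 years = 4.06493 × 10^11 s
a₁ = 4.705 × 10^12 m
Kepler's third law: (T₂/T₁)² = (a₂/a₁)³  ⇒  a₂ = a₁ (T₂/T₁)^(2/3)
T₂/T₁ = 0.162626
(T₂/T₁)^(2/3) = 0.297939
a₂ = 4.705 × 10^12 m × 0.297939 = 1.4018 × 10^12 m ≈ 1.402 × 10^12 m

Final answer: a₂ = 1.402 × 10^12 m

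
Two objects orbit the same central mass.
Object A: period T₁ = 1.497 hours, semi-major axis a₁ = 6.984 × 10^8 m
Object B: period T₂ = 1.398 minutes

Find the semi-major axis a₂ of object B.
T₁ = 1.497 hours = 5389.2 s
T₂ = 1.398 minutes = 83.88 s
a₁ = 6.984 × 10^8 m
Kepler's third law: (T₂/T₁)² = (a₂/a₁)³  ⇒  a₂ = a₁ (T₂/T₁)^(2/3)
T₂/T₁ = 0.0155645
(T₂/T₁)^(2/3) = 0.0623385
a₂ = 6.984 × 10^8 m × 0.0623385 = 4.35372 × 10^7 m ≈ 4.354 × 10^7 m

Final answer: a₂ = 4.354 × 10^7 m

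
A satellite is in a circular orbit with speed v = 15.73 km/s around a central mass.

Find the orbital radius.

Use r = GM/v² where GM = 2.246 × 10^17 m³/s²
v = 15.73 km/s = 15730 m/s
GM = 2.246 × 10^17 m³/s²
v² = 2.47433 × 10^8 m²/s²
r = GM/v² = (2.246 × 10^17) / (2.47433 × 10^8) = 9.07721 × 10^8 m ≈ 9.077 × 10^8 m

Final answer: 9.077 × 10^8 m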